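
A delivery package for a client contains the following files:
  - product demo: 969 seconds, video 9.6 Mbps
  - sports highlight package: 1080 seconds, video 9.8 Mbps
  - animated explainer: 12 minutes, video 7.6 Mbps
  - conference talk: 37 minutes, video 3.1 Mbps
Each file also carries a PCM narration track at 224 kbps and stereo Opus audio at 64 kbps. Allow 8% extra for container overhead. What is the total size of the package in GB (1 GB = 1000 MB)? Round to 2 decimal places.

4.55 GB

Audio total: 224 + 64 = 288 kbps = 0.288 Mbps.
product demo: 9.888 Mbps × 969 s × 1.08 = 10348.0 Mb
sports highlight package: 10.088 Mbps × 1080 s × 1.08 = 11766.6 Mb
animated explainer: 7.888 Mbps × 720 s × 1.08 = 6133.7 Mb
conference talk: 3.388 Mbps × 2220 s × 1.08 = 8123.1 Mb
Total: 36371.4 Mb = 4546.4 MB.
= 4.546 GB.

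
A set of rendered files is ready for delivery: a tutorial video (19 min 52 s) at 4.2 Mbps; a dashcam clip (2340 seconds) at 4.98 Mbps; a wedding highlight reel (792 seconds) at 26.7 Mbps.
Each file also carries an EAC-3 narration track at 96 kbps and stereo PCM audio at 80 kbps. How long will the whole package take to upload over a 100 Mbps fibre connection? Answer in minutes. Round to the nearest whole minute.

6 minutes

Audio total: 96 + 80 = 176 kbps = 0.176 Mbps.
tutorial video: 4.376 Mbps × 1192 s = 5216.2 Mb
dashcam clip: 5.156 Mbps × 2340 s = 12065.0 Mb
wedding highlight reel: 26.876 Mbps × 792 s = 21285.8 Mb
Total: 38567.0 Mb = 4820.9 MB.
At 100 Mbps: 38567.0 / 100 = 386 s ≈ 6.43 minutes.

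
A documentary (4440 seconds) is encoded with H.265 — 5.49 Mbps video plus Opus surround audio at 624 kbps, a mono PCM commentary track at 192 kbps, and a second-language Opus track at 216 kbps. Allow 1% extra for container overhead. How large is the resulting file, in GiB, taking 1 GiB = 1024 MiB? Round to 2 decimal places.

3.40 GiB

Audio total: 624 + 192 + 216 = 1032 kbps = 1.032 Mbps.
Total bitrate: 5.49 + 1.032 = 6.522 Mbps.
Stream data: 6.522 Mbps × 4440 s = 28957.7 Mb.
With 1% container overhead: ×1.01.
29,247 Mb = 3,655,907,100 bytes ÷ 1,073,741,824 = 3.405 GiB.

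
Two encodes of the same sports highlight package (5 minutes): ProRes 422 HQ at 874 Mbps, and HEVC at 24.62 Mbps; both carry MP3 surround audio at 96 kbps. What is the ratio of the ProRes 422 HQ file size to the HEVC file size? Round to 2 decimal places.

35.37

5 min = 300 s
Audio: 96 kbps = 0.096 Mbps.
ProRes 422 HQ: 874.096 Mbps × 300 s = 262228.8 Mb = 30.527 GiB.
HEVC: 24.716 Mbps × 300 s = 7414.8 Mb = 0.863 GiB.
Ratio: 30.527 / 0.863 = 35.366.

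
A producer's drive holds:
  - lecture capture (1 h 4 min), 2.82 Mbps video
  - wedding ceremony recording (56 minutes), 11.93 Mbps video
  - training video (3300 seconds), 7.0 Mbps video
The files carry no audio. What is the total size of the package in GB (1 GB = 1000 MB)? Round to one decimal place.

lecture capture: 2.820 Mbps × 3840 s = 10828.8 Mb
wedding ceremony recording: 11.930 Mbps × 3360 s = 40084.8 Mb
training video: 7.000 Mbps × 3300 s = 23100.0 Mb
Total: 74013.6 Mb = 9251.7 MB.
= 9.252 GB.

9.3 GB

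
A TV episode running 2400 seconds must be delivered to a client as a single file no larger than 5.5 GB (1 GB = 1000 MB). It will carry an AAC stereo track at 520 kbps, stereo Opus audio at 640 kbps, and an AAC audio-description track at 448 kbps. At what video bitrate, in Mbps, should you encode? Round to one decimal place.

16.7 Mbps

Budget: 5.5 GB = 44000.0 Mb.
Total bitrate budget: 44000.0 Mb / 2400 s = 18.333 Mbps.
Audio total: 520 + 640 + 448 = 1608 kbps = 1.608 Mbps.
Video: 18.333 − 1.608 = 16.725 Mbps.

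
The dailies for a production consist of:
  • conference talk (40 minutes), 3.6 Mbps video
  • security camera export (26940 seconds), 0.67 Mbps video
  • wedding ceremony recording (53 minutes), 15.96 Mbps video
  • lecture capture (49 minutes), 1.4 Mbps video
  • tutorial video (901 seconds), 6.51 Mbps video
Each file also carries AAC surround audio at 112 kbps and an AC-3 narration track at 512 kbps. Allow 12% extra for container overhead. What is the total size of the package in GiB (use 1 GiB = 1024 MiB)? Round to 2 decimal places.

Audio total: 112 + 512 = 624 kbps = 0.624 Mbps.
conference talk: 4.224 Mbps × 2400 s × 1.12 = 11354.1 Mb
security camera export: 1.294 Mbps × 26940 s × 1.12 = 39043.6 Mb
wedding ceremony recording: 16.584 Mbps × 3180 s × 1.12 = 59065.6 Mb
lecture capture: 2.024 Mbps × 2940 s × 1.12 = 6664.6 Mb
tutorial video: 7.134 Mbps × 901 s × 1.12 = 7199.1 Mb
Total: 123327.0 Mb = 15415.9 MB.
= 14.36 GiB.

14.36 GiB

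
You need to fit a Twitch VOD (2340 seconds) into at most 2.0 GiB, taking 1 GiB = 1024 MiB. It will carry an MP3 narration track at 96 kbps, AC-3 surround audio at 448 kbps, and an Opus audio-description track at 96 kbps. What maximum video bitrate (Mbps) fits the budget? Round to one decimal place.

6.7 Mbps

Budget: 2.0 GiB = 17179.9 Mb.
Total bitrate budget: 17179.9 Mb / 2340 s = 7.342 Mbps.
Audio total: 96 + 448 + 96 = 640 kbps = 0.640 Mbps.
Video: 7.342 − 0.640 = 6.702 Mbps.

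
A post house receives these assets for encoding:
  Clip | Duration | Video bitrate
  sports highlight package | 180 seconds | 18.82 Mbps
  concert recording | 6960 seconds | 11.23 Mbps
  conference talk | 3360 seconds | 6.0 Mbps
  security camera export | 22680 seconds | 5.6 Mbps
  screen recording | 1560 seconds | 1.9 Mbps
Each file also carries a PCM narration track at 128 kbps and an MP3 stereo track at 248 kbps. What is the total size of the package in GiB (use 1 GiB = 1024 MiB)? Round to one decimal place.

Audio total: 128 + 248 = 376 kbps = 0.376 Mbps.
sports highlight package: 19.196 Mbps × 180 s = 3455.3 Mb
concert recording: 11.606 Mbps × 6960 s = 80777.8 Mb
conference talk: 6.376 Mbps × 3360 s = 21423.4 Mb
security camera export: 5.976 Mbps × 22680 s = 135535.7 Mb
screen recording: 2.276 Mbps × 1560 s = 3550.6 Mb
Total: 244742.6 Mb = 30592.8 MB.
= 28.49 GiB.

28.5 GiB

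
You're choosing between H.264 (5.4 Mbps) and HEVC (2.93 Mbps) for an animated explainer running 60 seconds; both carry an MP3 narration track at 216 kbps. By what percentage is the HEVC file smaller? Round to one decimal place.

Audio: 216 kbps = 0.216 Mbps.
H.264: 5.616 Mbps × 60 s = 337.0 Mb = 42.120 MB.
HEVC: 3.146 Mbps × 60 s = 188.8 Mb = 23.595 MB.
Reduction: (1 − 23.595/42.120) × 100 = 43.98%.

44.0%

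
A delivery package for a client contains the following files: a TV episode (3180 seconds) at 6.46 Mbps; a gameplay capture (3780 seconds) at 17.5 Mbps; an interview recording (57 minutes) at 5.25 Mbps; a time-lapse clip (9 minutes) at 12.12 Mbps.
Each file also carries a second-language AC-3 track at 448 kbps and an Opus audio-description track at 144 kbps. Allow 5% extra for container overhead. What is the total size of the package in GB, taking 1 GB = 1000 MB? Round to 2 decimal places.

Audio total: 448 + 144 = 592 kbps = 0.592 Mbps.
TV episode: 7.052 Mbps × 3180 s × 1.05 = 23546.6 Mb
gameplay capture: 18.092 Mbps × 3780 s × 1.05 = 71807.1 Mb
interview recording: 5.842 Mbps × 3420 s × 1.05 = 20978.6 Mb
time-lapse clip: 12.712 Mbps × 540 s × 1.05 = 7207.7 Mb
Total: 123540.1 Mb = 15442.5 MB.
= 15.44 GB.

15.44 GB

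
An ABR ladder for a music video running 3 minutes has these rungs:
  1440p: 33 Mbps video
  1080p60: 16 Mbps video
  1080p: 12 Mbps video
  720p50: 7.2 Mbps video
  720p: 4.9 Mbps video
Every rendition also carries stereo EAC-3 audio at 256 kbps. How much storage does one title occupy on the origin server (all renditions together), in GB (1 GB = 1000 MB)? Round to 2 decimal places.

3 min = 180 s
Audio: 256 kbps = 0.256 Mbps.
Sum of rendition bitrates: (33+0.256) + (16+0.256) + (12+0.256) + (7.2+0.256) + (4.9+0.256) = 74.380 Mbps.
× 180 s = 13,388 Mb = 1,674 MB = 1.674 GB.

1.67 GB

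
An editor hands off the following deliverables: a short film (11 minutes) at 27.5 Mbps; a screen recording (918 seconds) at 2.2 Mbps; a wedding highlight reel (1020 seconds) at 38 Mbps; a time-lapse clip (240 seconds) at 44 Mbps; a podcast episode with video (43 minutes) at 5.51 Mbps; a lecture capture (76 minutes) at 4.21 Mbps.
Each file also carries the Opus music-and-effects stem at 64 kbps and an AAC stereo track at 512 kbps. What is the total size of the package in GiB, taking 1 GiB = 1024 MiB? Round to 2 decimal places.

12.65 GiB

Audio total: 64 + 512 = 576 kbps = 0.576 Mbps.
short film: 28.076 Mbps × 660 s = 18530.2 Mb
screen recording: 2.776 Mbps × 918 s = 2548.4 Mb
wedding highlight reel: 38.576 Mbps × 1020 s = 39347.5 Mb
time-lapse clip: 44.576 Mbps × 240 s = 10698.2 Mb
podcast episode with video: 6.086 Mbps × 2580 s = 15701.9 Mb
lecture capture: 4.786 Mbps × 4560 s = 21824.2 Mb
Total: 108650.3 Mb = 13581.3 MB.
= 12.65 GiB.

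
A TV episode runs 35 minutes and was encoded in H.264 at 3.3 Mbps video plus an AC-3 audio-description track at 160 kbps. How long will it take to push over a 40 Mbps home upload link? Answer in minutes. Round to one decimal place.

3.0 minutes

35 min = 2100 s
Audio: 160 kbps = 0.160 Mbps.
Total bitrate: 3.460 Mbps.
File: 3.460 Mbps × 2100 s = 7266.0 Mb.
At 40 Mbps: 7266.0 / 40 = 181.7 s ≈ 3.03 minutes.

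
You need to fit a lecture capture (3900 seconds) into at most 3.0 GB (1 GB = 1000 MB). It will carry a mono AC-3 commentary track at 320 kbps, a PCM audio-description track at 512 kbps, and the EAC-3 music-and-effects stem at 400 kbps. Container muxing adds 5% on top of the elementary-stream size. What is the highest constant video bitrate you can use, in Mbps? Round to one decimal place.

Budget: 3.0 GB = 24000.0 Mb.
Stream payload after overhead: 24000.0 / 1.05 = 22857.1 Mb.
Total bitrate budget: 22857.1 Mb / 3900 s = 5.861 Mbps.
Audio total: 320 + 512 + 400 = 1232 kbps = 1.232 Mbps.
Video: 5.861 − 1.232 = 4.629 Mbps.

4.6 Mbps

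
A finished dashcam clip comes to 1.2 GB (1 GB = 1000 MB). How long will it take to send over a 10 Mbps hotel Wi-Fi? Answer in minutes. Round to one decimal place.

File: 1.2 GB = 9600.0 Mb.
At 10 Mbps: 9600.0 / 10 = 960.0 s ≈ 16 minutes.

16.0 minutes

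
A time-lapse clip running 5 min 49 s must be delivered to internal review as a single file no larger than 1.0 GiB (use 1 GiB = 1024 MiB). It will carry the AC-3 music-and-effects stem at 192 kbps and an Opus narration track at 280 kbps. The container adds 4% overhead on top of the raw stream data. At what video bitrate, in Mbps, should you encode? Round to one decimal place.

23.2 Mbps

Budget: 1.0 GiB = 8589.9 Mb.
Stream payload after overhead: 8589.9 / 1.04 = 8259.6 Mb.
5 min 49 s = 349 s
Total bitrate budget: 8259.6 Mb / 349 s = 23.666 Mbps.
Audio total: 192 + 280 = 472 kbps = 0.472 Mbps.
Video: 23.666 − 0.472 = 23.194 Mbps.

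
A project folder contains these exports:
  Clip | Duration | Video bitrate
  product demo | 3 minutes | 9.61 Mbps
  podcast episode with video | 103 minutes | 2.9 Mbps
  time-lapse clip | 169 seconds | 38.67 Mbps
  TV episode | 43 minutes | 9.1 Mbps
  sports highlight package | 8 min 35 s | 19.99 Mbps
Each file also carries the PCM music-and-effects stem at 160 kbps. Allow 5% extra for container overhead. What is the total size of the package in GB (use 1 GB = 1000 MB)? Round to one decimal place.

8.1 GB

Audio: 160 kbps = 0.160 Mbps.
product demo: 9.770 Mbps × 180 s × 1.05 = 1846.5 Mb
podcast episode with video: 3.060 Mbps × 6180 s × 1.05 = 19856.3 Mb
time-lapse clip: 38.830 Mbps × 169 s × 1.05 = 6890.4 Mb
TV episode: 9.260 Mbps × 2580 s × 1.05 = 25085.3 Mb
sports highlight package: 20.150 Mbps × 515 s × 1.05 = 10896.1 Mb
Total: 64574.7 Mb = 8071.8 MB.
= 8.072 GB.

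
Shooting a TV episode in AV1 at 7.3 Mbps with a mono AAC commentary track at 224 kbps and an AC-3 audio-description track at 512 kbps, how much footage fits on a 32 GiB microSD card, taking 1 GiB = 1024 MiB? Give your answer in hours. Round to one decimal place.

Audio total: 224 + 512 = 736 kbps = 0.736 Mbps.
Total bitrate: 7.3 + 0.736 = 8.036 Mbps.
Capacity: 32 GiB = 274,878 Mb.
Recording time: 274,878 / 8.036 = 34,206 s ≈ 9.50 hours.

9.5 hours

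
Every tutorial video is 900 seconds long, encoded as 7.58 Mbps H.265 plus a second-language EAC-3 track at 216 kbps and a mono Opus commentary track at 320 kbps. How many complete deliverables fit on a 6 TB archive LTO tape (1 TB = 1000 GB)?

Audio total: 216 + 320 = 536 kbps = 0.536 Mbps.
Total bitrate: 8.116 Mbps.
Per item: 8.116 Mbps × 900 s = 7,304 Mb = 913.0 MB.
Capacity: 6 TB = 48,000,000 Mb; 6571.38 items → 6571 complete.

6571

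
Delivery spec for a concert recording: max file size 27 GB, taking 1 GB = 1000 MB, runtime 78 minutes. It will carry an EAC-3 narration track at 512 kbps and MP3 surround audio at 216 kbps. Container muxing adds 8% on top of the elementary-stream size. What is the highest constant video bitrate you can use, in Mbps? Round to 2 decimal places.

Budget: 27 GB = 216000.0 Mb.
Stream payload after overhead: 216000.0 / 1.08 = 200000.0 Mb.
78 min = 4680 s
Total bitrate budget: 200000.0 Mb / 4680 s = 42.735 Mbps.
Audio total: 512 + 216 = 728 kbps = 0.728 Mbps.
Video: 42.735 − 0.728 = 42.007 Mbps.

42.01 Mbps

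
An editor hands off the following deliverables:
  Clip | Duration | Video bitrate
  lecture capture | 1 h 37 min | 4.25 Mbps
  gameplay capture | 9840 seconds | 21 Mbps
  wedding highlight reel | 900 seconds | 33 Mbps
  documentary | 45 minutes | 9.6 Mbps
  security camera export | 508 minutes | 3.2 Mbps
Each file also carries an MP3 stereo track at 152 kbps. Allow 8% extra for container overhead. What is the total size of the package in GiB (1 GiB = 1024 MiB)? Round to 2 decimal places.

Audio: 152 kbps = 0.152 Mbps.
lecture capture: 4.402 Mbps × 5820 s × 1.08 = 27669.2 Mb
gameplay capture: 21.152 Mbps × 9840 s × 1.08 = 224786.5 Mb
wedding highlight reel: 33.152 Mbps × 900 s × 1.08 = 32223.7 Mb
documentary: 9.752 Mbps × 2700 s × 1.08 = 28436.8 Mb
security camera export: 3.352 Mbps × 30480 s × 1.08 = 110342.5 Mb
Total: 423458.8 Mb = 52932.3 MB.
= 49.30 GiB.

49.30 GiB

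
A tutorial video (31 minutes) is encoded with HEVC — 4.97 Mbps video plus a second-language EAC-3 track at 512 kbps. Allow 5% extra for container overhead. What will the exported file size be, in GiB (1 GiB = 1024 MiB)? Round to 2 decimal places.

1.25 GiB

31 min = 1860 s
Audio: 512 kbps = 0.512 Mbps.
Total bitrate: 4.97 + 0.512 = 5.482 Mbps.
Stream data: 5.482 Mbps × 1860 s = 10196.5 Mb.
With 5% container overhead: ×1.05.
10,706 Mb = 1,338,293,250 bytes ÷ 1,073,741,824 = 1.246 GiB.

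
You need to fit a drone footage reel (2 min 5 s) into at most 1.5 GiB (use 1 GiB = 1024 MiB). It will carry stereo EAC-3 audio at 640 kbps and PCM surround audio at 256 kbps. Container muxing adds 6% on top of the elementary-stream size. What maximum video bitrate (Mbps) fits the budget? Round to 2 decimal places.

96.35 Mbps

Budget: 1.5 GiB = 12884.9 Mb.
Stream payload after overhead: 12884.9 / 1.06 = 12155.6 Mb.
2 min 5 s = 125 s
Total bitrate budget: 12155.6 Mb / 125 s = 97.245 Mbps.
Audio total: 640 + 256 = 896 kbps = 0.896 Mbps.
Video: 97.245 − 0.896 = 96.349 Mbps.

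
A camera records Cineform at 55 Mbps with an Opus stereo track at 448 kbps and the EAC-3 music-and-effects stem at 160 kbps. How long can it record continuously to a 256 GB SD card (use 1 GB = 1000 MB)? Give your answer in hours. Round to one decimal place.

Audio total: 448 + 160 = 608 kbps = 0.608 Mbps.
Total bitrate: 55 + 0.608 = 55.608 Mbps.
Capacity: 256 GB = 2,048,000 Mb.
Recording time: 2,048,000 / 55.608 = 36,829 s ≈ 10.2 hours.

10.2 hours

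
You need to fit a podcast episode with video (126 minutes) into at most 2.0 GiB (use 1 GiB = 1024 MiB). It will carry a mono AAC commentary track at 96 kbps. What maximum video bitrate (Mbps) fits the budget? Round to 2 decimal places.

Budget: 2.0 GiB = 17179.9 Mb.
126 min = 7560 s
Total bitrate budget: 17179.9 Mb / 7560 s = 2.272 Mbps.
Audio: 96 kbps = 0.096 Mbps.
Video: 2.272 − 0.096 = 2.176 Mbps.

2.18 Mbps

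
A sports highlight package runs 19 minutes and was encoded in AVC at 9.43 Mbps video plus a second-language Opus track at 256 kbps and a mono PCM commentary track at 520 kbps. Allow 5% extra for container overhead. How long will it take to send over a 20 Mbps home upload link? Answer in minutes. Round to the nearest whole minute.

19 min = 1140 s
Audio total: 256 + 520 = 776 kbps = 0.776 Mbps.
Total bitrate: 10.206 Mbps.
File: 10.206 Mbps × 1140 s = 11634.8 Mb.
With 5% container overhead: ×1.05. → 12216.6 Mb.
At 20 Mbps: 12216.6 / 20 = 610.8 s ≈ 10.2 minutes.

10 minutes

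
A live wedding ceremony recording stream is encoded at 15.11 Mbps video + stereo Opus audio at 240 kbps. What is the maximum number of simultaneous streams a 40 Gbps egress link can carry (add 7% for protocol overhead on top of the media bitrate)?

2435

Audio: 240 kbps = 0.240 Mbps.
Per-viewer media rate: 15.350 Mbps.
On the wire with 7% overhead: 16.424 Mbps.
40 Gbps = 40,000 Mbps; 40,000 / 16.424 = 2435.39 → 2435 viewers.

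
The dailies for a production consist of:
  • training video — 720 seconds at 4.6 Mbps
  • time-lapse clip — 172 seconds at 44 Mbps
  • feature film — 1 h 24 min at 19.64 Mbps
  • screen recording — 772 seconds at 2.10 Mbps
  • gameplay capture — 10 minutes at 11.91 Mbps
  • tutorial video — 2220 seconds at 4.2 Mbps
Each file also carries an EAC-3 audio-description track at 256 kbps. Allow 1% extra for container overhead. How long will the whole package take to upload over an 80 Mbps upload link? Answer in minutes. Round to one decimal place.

27.4 minutes

Audio: 256 kbps = 0.256 Mbps.
training video: 4.856 Mbps × 720 s × 1.01 = 3531.3 Mb
time-lapse clip: 44.256 Mbps × 172 s × 1.01 = 7688.2 Mb
feature film: 19.896 Mbps × 5040 s × 1.01 = 101278.6 Mb
screen recording: 2.356 Mbps × 772 s × 1.01 = 1837.0 Mb
gameplay capture: 12.166 Mbps × 600 s × 1.01 = 7372.6 Mb
tutorial video: 4.456 Mbps × 2220 s × 1.01 = 9991.2 Mb
Total: 131698.9 Mb = 16462.4 MB.
At 80 Mbps: 131698.9 / 80 = 1646 s ≈ 27.4 minutes.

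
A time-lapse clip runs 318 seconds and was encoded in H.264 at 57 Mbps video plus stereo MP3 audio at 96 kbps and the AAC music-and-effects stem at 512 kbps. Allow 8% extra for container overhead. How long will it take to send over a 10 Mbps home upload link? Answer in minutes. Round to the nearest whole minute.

33 minutes

Audio total: 96 + 512 = 608 kbps = 0.608 Mbps.
Total bitrate: 57.608 Mbps.
File: 57.608 Mbps × 318 s = 18319.3 Mb.
With 8% container overhead: ×1.08. → 19784.9 Mb.
At 10 Mbps: 19784.9 / 10 = 1978.5 s ≈ 33 minutes.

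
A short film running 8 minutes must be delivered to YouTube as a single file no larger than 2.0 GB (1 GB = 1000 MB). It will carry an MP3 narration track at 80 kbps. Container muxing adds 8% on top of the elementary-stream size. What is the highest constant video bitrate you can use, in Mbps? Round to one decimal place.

Budget: 2.0 GB = 16000.0 Mb.
Stream payload after overhead: 16000.0 / 1.08 = 14814.8 Mb.
8 min = 480 s
Total bitrate budget: 14814.8 Mb / 480 s = 30.864 Mbps.
Audio: 80 kbps = 0.080 Mbps.
Video: 30.864 − 0.080 = 30.784 Mbps.

30.8 Mbps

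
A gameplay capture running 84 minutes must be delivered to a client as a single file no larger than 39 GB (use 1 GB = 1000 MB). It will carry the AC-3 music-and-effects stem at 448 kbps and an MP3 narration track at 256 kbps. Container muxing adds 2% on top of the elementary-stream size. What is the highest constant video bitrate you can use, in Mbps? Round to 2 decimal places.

Budget: 39 GB = 312000.0 Mb.
Stream payload after overhead: 312000.0 / 1.02 = 305882.4 Mb.
84 min = 5040 s
Total bitrate budget: 305882.4 Mb / 5040 s = 60.691 Mbps.
Audio total: 448 + 256 = 704 kbps = 0.704 Mbps.
Video: 60.691 − 0.704 = 59.987 Mbps.

59.99 Mbps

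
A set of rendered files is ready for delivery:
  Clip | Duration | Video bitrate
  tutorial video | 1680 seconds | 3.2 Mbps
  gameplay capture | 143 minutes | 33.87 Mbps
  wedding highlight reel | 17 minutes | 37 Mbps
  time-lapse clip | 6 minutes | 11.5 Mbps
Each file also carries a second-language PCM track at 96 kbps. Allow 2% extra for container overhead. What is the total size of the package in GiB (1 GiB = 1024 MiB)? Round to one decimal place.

Audio: 96 kbps = 0.096 Mbps.
tutorial video: 3.296 Mbps × 1680 s × 1.02 = 5648.0 Mb
gameplay capture: 33.966 Mbps × 8580 s × 1.02 = 297256.8 Mb
wedding highlight reel: 37.096 Mbps × 1020 s × 1.02 = 38594.7 Mb
time-lapse clip: 11.596 Mbps × 360 s × 1.02 = 4258.1 Mb
Total: 345757.6 Mb = 43219.7 MB.
= 40.25 GiB.

40.3 GiB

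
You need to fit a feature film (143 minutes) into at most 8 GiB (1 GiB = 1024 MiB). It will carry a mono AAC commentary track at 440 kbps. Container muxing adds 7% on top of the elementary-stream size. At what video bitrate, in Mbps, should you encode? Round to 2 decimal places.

Budget: 8 GiB = 68719.5 Mb.
Stream payload after overhead: 68719.5 / 1.07 = 64223.8 Mb.
143 min = 8580 s
Total bitrate budget: 64223.8 Mb / 8580 s = 7.485 Mbps.
Audio: 440 kbps = 0.440 Mbps.
Video: 7.485 − 0.440 = 7.045 Mbps.

7.05 Mbps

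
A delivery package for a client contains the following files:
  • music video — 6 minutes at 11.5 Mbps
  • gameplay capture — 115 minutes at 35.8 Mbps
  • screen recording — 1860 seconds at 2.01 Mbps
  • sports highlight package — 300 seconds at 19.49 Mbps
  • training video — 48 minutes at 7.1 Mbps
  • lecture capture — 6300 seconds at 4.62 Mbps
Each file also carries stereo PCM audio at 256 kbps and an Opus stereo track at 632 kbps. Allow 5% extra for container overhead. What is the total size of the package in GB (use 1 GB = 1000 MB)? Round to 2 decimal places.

42.89 GB

Audio total: 256 + 632 = 888 kbps = 0.888 Mbps.
music video: 12.388 Mbps × 360 s × 1.05 = 4682.7 Mb
gameplay capture: 36.688 Mbps × 6900 s × 1.05 = 265804.6 Mb
screen recording: 2.898 Mbps × 1860 s × 1.05 = 5659.8 Mb
sports highlight package: 20.378 Mbps × 300 s × 1.05 = 6419.1 Mb
training video: 7.988 Mbps × 2880 s × 1.05 = 24155.7 Mb
lecture capture: 5.508 Mbps × 6300 s × 1.05 = 36435.4 Mb
Total: 343157.2 Mb = 42894.7 MB.
= 42.89 GB.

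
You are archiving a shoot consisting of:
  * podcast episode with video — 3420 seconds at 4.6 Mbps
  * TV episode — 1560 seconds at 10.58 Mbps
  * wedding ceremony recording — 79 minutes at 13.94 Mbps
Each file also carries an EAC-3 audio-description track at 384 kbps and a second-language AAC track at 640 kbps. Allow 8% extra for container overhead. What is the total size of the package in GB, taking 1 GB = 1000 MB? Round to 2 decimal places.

14.62 GB

Audio total: 384 + 640 = 1024 kbps = 1.024 Mbps.
podcast episode with video: 5.624 Mbps × 3420 s × 1.08 = 20772.8 Mb
TV episode: 11.604 Mbps × 1560 s × 1.08 = 19550.4 Mb
wedding ceremony recording: 14.964 Mbps × 4740 s × 1.08 = 76603.7 Mb
Total: 116926.9 Mb = 14615.9 MB.
= 14.62 GB.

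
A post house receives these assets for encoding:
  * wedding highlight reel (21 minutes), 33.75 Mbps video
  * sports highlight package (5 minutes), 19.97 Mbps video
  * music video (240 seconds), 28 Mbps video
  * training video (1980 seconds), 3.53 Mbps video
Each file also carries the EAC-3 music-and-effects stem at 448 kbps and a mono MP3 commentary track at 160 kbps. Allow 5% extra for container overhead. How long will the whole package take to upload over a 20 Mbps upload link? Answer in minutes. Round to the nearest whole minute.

Audio total: 448 + 160 = 608 kbps = 0.608 Mbps.
wedding highlight reel: 34.358 Mbps × 1260 s × 1.05 = 45455.6 Mb
sports highlight package: 20.578 Mbps × 300 s × 1.05 = 6482.1 Mb
music video: 28.608 Mbps × 240 s × 1.05 = 7209.2 Mb
training video: 4.138 Mbps × 1980 s × 1.05 = 8602.9 Mb
Total: 67749.8 Mb = 8468.7 MB.
At 20 Mbps: 67749.8 / 20 = 3387 s ≈ 56.5 minutes.

56 minutes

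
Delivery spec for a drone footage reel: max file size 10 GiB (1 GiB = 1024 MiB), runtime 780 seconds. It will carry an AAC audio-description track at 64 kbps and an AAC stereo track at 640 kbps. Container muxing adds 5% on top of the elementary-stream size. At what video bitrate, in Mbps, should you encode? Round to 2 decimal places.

Budget: 10 GiB = 85899.3 Mb.
Stream payload after overhead: 85899.3 / 1.05 = 81808.9 Mb.
Total bitrate budget: 81808.9 Mb / 780 s = 104.883 Mbps.
Audio total: 64 + 640 = 704 kbps = 0.704 Mbps.
Video: 104.883 − 0.704 = 104.179 Mbps.

104.18 Mbps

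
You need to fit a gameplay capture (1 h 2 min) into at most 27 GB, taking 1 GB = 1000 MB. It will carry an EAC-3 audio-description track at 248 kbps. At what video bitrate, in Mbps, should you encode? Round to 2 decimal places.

57.82 Mbps

Budget: 27 GB = 216000.0 Mb.
1 h 2 min = 62 min = 3720 s
Total bitrate budget: 216000.0 Mb / 3720 s = 58.065 Mbps.
Audio: 248 kbps = 0.248 Mbps.
Video: 58.065 − 0.248 = 57.817 Mbps.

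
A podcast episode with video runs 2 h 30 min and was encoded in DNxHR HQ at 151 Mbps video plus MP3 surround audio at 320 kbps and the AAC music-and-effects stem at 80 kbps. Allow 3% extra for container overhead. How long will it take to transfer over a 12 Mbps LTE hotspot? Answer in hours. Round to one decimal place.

2 h 30 min = 150 min = 9000 s
Audio total: 320 + 80 = 400 kbps = 0.400 Mbps.
Total bitrate: 151.400 Mbps.
File: 151.400 Mbps × 9000 s = 1362600.0 Mb.
With 3% container overhead: ×1.03. → 1403478.0 Mb.
At 12 Mbps: 1403478.0 / 12 = 116956.5 s ≈ 32.5 hours.

32.5 hours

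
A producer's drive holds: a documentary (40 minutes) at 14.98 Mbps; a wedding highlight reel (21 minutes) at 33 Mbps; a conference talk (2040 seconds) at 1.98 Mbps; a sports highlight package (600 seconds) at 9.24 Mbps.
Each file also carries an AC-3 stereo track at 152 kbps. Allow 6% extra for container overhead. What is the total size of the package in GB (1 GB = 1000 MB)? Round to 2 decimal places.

11.67 GB

Audio: 152 kbps = 0.152 Mbps.
documentary: 15.132 Mbps × 2400 s × 1.06 = 38495.8 Mb
wedding highlight reel: 33.152 Mbps × 1260 s × 1.06 = 44277.8 Mb
conference talk: 2.132 Mbps × 2040 s × 1.06 = 4610.2 Mb
sports highlight package: 9.392 Mbps × 600 s × 1.06 = 5973.3 Mb
Total: 93357.2 Mb = 11669.6 MB.
= 11.67 GB.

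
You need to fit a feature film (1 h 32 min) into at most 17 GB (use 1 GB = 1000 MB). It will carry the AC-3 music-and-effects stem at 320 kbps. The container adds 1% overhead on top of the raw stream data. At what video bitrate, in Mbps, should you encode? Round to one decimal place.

24.1 Mbps

Budget: 17 GB = 136000.0 Mb.
Stream payload after overhead: 136000.0 / 1.01 = 134653.5 Mb.
1 h 32 min = 92 min = 5520 s
Total bitrate budget: 134653.5 Mb / 5520 s = 24.394 Mbps.
Audio: 320 kbps = 0.320 Mbps.
Video: 24.394 − 0.320 = 24.074 Mbps.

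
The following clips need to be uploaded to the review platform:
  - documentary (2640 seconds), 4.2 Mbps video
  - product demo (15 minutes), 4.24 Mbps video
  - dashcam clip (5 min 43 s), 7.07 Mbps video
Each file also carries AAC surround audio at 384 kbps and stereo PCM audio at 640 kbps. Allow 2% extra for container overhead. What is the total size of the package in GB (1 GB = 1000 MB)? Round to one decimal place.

2.7 GB

Audio total: 384 + 640 = 1024 kbps = 1.024 Mbps.
documentary: 5.224 Mbps × 2640 s × 1.02 = 14067.2 Mb
product demo: 5.264 Mbps × 900 s × 1.02 = 4832.4 Mb
dashcam clip: 8.094 Mbps × 343 s × 1.02 = 2831.8 Mb
Total: 21731.3 Mb = 2716.4 MB.
= 2.716 GB.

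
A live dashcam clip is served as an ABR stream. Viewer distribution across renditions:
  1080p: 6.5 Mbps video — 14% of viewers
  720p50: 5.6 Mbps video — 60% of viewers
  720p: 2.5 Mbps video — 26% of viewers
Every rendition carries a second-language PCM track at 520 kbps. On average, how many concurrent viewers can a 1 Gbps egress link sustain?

Audio: 520 kbps = 0.520 Mbps.
Average per-viewer bitrate: 0.14×7.020 + 0.60×6.120 + 0.26×3.020 = 5.440 Mbps.
1 Gbps = 1,000 Mbps; 1,000 / 5.440 = 183.82 → 183.

183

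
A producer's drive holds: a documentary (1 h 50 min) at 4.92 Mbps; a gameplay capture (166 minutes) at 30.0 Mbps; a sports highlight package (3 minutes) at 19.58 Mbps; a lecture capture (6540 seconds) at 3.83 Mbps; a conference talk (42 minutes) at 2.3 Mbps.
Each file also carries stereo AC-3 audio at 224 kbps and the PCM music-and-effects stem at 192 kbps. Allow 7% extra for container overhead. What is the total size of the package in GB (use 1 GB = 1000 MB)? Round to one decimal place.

50.3 GB

Audio total: 224 + 192 = 416 kbps = 0.416 Mbps.
documentary: 5.336 Mbps × 6600 s × 1.07 = 37682.8 Mb
gameplay capture: 30.416 Mbps × 9960 s × 1.07 = 324149.4 Mb
sports highlight package: 19.996 Mbps × 180 s × 1.07 = 3851.2 Mb
lecture capture: 4.246 Mbps × 6540 s × 1.07 = 29712.7 Mb
conference talk: 2.716 Mbps × 2520 s × 1.07 = 7323.4 Mb
Total: 402719.5 Mb = 50339.9 MB.
= 50.34 GB.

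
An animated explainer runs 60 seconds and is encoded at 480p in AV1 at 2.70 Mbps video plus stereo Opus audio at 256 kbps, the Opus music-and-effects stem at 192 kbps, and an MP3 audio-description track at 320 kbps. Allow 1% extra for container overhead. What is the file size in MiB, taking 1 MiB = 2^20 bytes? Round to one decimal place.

Audio total: 256 + 192 + 320 = 768 kbps = 0.768 Mbps.
Total bitrate: 2.70 + 0.768 = 3.468 Mbps.
Stream data: 3.468 Mbps × 60 s = 208.1 Mb.
With 1% container overhead: ×1.01.
210.2 Mb = 26,270,100 bytes ÷ 1,048,576 = 25.05 MiB.

25.1 MiB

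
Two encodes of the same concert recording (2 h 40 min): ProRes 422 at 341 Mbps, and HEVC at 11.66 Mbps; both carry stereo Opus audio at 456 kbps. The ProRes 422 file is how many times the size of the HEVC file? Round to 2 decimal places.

28.18

2 h 40 min = 160 min = 9600 s
Audio: 456 kbps = 0.456 Mbps.
ProRes 422: 341.456 Mbps × 9600 s = 3277977.6 Mb = 409.747 GB.
HEVC: 12.116 Mbps × 9600 s = 116313.6 Mb = 14.539 GB.
Ratio: 409.747 / 14.539 = 28.182.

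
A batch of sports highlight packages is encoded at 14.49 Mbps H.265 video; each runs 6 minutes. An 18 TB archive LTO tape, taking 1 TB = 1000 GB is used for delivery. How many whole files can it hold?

6 min = 360 s
Per item: 14.490 Mbps × 360 s = 5,216 Mb = 652.0 MB.
Capacity: 18 TB = 144,000,000 Mb; 27605.24 items → 27605 complete.

27605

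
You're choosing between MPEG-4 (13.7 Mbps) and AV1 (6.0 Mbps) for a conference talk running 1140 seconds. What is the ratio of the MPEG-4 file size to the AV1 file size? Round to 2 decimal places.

2.28

MPEG-4: 13.700 Mbps × 1140 s = 15618.0 Mb = 1.952 GB.
AV1: 6.000 Mbps × 1140 s = 6840.0 Mb = 0.855 GB.
Ratio: 1.952 / 0.855 = 2.283.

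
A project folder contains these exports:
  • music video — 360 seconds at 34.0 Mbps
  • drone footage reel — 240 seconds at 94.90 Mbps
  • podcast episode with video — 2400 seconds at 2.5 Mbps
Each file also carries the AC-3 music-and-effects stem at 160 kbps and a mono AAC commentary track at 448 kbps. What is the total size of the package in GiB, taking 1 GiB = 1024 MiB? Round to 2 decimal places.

4.99 GiB

Audio total: 160 + 448 = 608 kbps = 0.608 Mbps.
music video: 34.608 Mbps × 360 s = 12458.9 Mb
drone footage reel: 95.508 Mbps × 240 s = 22921.9 Mb
podcast episode with video: 3.108 Mbps × 2400 s = 7459.2 Mb
Total: 42840.0 Mb = 5355.0 MB.
= 4.987 GiB.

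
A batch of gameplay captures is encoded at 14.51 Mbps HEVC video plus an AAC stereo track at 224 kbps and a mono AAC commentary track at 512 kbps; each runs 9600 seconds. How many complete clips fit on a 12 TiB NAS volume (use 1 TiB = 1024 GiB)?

Audio total: 224 + 512 = 736 kbps = 0.736 Mbps.
Total bitrate: 15.246 Mbps.
Per item: 15.246 Mbps × 9600 s = 146,362 Mb = 18,295 MB.
Capacity: 12 TiB = 105,553,116 Mb; 721.18 items → 721 complete.

721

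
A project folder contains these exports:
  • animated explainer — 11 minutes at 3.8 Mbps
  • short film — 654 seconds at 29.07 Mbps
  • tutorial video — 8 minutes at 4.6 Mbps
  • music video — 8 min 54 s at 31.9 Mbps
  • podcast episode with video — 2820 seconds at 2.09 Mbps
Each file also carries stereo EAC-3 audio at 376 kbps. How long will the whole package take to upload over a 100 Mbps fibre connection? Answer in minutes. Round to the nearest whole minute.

8 minutes

Audio: 376 kbps = 0.376 Mbps.
animated explainer: 4.176 Mbps × 660 s = 2756.2 Mb
short film: 29.446 Mbps × 654 s = 19257.7 Mb
tutorial video: 4.976 Mbps × 480 s = 2388.5 Mb
music video: 32.276 Mbps × 534 s = 17235.4 Mb
podcast episode with video: 2.466 Mbps × 2820 s = 6954.1 Mb
Total: 48591.8 Mb = 6074.0 MB.
At 100 Mbps: 48591.8 / 100 = 486 s ≈ 8.1 minutes.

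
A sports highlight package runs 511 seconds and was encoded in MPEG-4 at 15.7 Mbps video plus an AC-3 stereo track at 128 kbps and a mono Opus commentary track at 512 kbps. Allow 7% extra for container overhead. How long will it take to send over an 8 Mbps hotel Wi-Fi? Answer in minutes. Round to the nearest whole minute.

Audio total: 128 + 512 = 640 kbps = 0.640 Mbps.
Total bitrate: 16.340 Mbps.
File: 16.340 Mbps × 511 s = 8349.7 Mb.
With 7% container overhead: ×1.07. → 8934.2 Mb.
At 8 Mbps: 8934.2 / 8 = 1116.8 s ≈ 18.6 minutes.

19 minutes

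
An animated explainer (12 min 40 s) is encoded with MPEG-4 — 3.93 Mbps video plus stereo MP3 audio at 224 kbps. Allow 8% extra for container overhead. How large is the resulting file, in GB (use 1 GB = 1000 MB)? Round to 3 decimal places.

0.426 GB

12 min 40 s = 760 s
Audio: 224 kbps = 0.224 Mbps.
Total bitrate: 3.93 + 0.224 = 4.154 Mbps.
Stream data: 4.154 Mbps × 760 s = 3157.0 Mb.
With 8% container overhead: ×1.08.
3,410 Mb ÷ 8 = 426.2 MB → 0.4262 GB.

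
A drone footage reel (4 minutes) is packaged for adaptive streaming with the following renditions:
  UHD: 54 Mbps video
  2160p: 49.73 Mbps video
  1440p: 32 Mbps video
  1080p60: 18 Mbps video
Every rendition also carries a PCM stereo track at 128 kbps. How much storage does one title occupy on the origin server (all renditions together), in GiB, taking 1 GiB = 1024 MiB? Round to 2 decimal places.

4.31 GiB

4 min = 240 s
Audio: 128 kbps = 0.128 Mbps.
Sum of rendition bitrates: (54+0.128) + (49.73+0.128) + (32+0.128) + (18+0.128) = 154.242 Mbps.
× 240 s = 37,018 Mb = 4,627 MB = 4.309 GiB.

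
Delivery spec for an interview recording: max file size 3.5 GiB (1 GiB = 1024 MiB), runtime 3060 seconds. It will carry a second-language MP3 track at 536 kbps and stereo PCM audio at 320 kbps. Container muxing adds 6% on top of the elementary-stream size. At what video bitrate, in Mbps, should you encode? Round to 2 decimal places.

Budget: 3.5 GiB = 30064.8 Mb.
Stream payload after overhead: 30064.8 / 1.06 = 28363.0 Mb.
Total bitrate budget: 28363.0 Mb / 3060 s = 9.269 Mbps.
Audio total: 536 + 320 = 856 kbps = 0.856 Mbps.
Video: 9.269 − 0.856 = 8.413 Mbps.

8.41 Mbps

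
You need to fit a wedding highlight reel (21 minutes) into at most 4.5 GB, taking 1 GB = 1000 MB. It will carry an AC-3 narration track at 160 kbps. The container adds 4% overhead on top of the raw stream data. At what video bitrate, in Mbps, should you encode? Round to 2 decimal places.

27.31 Mbps

Budget: 4.5 GB = 36000.0 Mb.
Stream payload after overhead: 36000.0 / 1.04 = 34615.4 Mb.
21 min = 1260 s
Total bitrate budget: 34615.4 Mb / 1260 s = 27.473 Mbps.
Audio: 160 kbps = 0.160 Mbps.
Video: 27.473 − 0.160 = 27.313 Mbps.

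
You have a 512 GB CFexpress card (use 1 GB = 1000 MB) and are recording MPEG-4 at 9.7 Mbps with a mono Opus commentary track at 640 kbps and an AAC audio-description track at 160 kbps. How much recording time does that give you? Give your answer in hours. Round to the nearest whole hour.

Audio total: 640 + 160 = 800 kbps = 0.800 Mbps.
Total bitrate: 9.7 + 0.800 = 10.500 Mbps.
Capacity: 512 GB = 4,096,000 Mb.
Recording time: 4,096,000 / 10.500 = 390,095 s ≈ 108 hours.

108 hours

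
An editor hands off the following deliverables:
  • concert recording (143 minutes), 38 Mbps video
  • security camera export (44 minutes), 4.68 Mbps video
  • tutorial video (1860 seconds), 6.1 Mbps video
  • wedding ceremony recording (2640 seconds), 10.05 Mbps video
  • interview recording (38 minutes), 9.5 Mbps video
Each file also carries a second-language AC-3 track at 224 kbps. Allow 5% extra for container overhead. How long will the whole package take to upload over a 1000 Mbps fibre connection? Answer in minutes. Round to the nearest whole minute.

Audio: 224 kbps = 0.224 Mbps.
concert recording: 38.224 Mbps × 8580 s × 1.05 = 344360.0 Mb
security camera export: 4.904 Mbps × 2640 s × 1.05 = 13593.9 Mb
tutorial video: 6.324 Mbps × 1860 s × 1.05 = 12350.8 Mb
wedding ceremony recording: 10.274 Mbps × 2640 s × 1.05 = 28479.5 Mb
interview recording: 9.724 Mbps × 2280 s × 1.05 = 23279.3 Mb
Total: 422063.5 Mb = 52757.9 MB.
At 1000 Mbps: 422063.5 / 1000 = 422 s ≈ 7.03 minutes.

7 minutes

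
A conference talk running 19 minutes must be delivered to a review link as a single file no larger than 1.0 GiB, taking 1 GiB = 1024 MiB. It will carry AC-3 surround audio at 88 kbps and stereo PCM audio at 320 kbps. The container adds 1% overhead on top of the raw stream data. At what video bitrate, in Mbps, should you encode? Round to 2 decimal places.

Budget: 1.0 GiB = 8589.9 Mb.
Stream payload after overhead: 8589.9 / 1.01 = 8504.9 Mb.
19 min = 1140 s
Total bitrate budget: 8504.9 Mb / 1140 s = 7.460 Mbps.
Audio total: 88 + 320 = 408 kbps = 0.408 Mbps.
Video: 7.460 − 0.408 = 7.052 Mbps.

7.05 Mbps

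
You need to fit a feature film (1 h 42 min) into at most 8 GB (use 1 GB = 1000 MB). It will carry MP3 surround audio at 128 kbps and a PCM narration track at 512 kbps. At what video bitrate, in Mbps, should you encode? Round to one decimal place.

Budget: 8 GB = 64000.0 Mb.
1 h 42 min = 102 min = 6120 s
Total bitrate budget: 64000.0 Mb / 6120 s = 10.458 Mbps.
Audio total: 128 + 512 = 640 kbps = 0.640 Mbps.
Video: 10.458 − 0.640 = 9.818 Mbps.

9.8 Mbps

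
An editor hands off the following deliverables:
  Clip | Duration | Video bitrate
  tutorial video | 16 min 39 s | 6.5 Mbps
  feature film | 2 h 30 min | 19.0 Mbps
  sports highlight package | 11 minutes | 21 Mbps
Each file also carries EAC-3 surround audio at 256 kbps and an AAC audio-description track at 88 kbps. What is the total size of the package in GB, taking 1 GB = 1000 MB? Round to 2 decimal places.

24.38 GB

Audio total: 256 + 88 = 344 kbps = 0.344 Mbps.
tutorial video: 6.844 Mbps × 999 s = 6837.2 Mb
feature film: 19.344 Mbps × 9000 s = 174096.0 Mb
sports highlight package: 21.344 Mbps × 660 s = 14087.0 Mb
Total: 195020.2 Mb = 24377.5 MB.
= 24.38 GB.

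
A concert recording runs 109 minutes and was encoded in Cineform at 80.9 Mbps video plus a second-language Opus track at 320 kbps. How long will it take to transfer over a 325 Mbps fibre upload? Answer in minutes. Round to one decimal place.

27.2 minutes

109 min = 6540 s
Audio: 320 kbps = 0.320 Mbps.
Total bitrate: 81.220 Mbps.
File: 81.220 Mbps × 6540 s = 531178.8 Mb.
At 325 Mbps: 531178.8 / 325 = 1634.4 s ≈ 27.2 minutes.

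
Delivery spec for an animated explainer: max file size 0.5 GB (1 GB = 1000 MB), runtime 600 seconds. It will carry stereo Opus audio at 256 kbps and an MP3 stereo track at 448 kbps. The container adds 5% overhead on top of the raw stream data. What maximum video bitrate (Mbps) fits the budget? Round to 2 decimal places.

Budget: 0.5 GB = 4000.0 Mb.
Stream payload after overhead: 4000.0 / 1.05 = 3809.5 Mb.
Total bitrate budget: 3809.5 Mb / 600 s = 6.349 Mbps.
Audio total: 256 + 448 = 704 kbps = 0.704 Mbps.
Video: 6.349 − 0.704 = 5.645 Mbps.

5.65 Mbps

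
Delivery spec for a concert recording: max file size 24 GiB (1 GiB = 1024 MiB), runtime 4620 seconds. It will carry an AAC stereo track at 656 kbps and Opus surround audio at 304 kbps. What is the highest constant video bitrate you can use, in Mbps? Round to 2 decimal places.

Budget: 24 GiB = 206158.4 Mb.
Total bitrate budget: 206158.4 Mb / 4620 s = 44.623 Mbps.
Audio total: 656 + 304 = 960 kbps = 0.960 Mbps.
Video: 44.623 − 0.960 = 43.663 Mbps.

43.66 Mbps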